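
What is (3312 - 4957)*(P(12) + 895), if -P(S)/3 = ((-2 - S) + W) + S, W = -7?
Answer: -1516690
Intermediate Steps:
P(S) = 27 (P(S) = -3*(((-2 - S) - 7) + S) = -3*((-9 - S) + S) = -3*(-9) = 27)
(3312 - 4957)*(P(12) + 895) = (3312 - 4957)*(27 + 895) = -1645*922 = -1516690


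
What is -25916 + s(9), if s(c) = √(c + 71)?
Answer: -25916 + 4*√5 ≈ -25907.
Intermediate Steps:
s(c) = √(71 + c)
-25916 + s(9) = -25916 + √(71 + 9) = -25916 + √80 = -25916 + 4*√5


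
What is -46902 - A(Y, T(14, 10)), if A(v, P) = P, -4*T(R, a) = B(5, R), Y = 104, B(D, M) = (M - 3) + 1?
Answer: -46899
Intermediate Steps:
B(D, M) = -2 + M (B(D, M) = (-3 + M) + 1 = -2 + M)
T(R, a) = ½ - R/4 (T(R, a) = -(-2 + R)/4 = ½ - R/4)
-46902 - A(Y, T(14, 10)) = -46902 - (½ - ¼*14) = -46902 - (½ - 7/2) = -46902 - 1*(-3) = -46902 + 3 = -46899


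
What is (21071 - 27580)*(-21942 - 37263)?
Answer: 385365345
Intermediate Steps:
(21071 - 27580)*(-21942 - 37263) = -6509*(-59205) = 385365345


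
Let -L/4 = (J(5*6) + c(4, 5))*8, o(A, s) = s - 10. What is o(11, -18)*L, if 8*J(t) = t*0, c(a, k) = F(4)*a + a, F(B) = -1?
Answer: 0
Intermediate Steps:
c(a, k) = 0 (c(a, k) = -a + a = 0)
J(t) = 0 (J(t) = (t*0)/8 = (⅛)*0 = 0)
o(A, s) = -10 + s
L = 0 (L = -4*(0 + 0)*8 = -0*8 = -4*0 = 0)
o(11, -18)*L = (-10 - 18)*0 = -28*0 = 0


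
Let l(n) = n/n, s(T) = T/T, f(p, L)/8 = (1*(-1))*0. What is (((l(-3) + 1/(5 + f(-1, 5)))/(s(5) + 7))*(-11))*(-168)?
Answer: 1386/5 ≈ 277.20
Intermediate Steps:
f(p, L) = 0 (f(p, L) = 8*((1*(-1))*0) = 8*(-1*0) = 8*0 = 0)
s(T) = 1
l(n) = 1
(((l(-3) + 1/(5 + f(-1, 5)))/(s(5) + 7))*(-11))*(-168) = (((1 + 1/(5 + 0))/(1 + 7))*(-11))*(-168) = (((1 + 1/5)/8)*(-11))*(-168) = (((1 + ⅕)*(⅛))*(-11))*(-168) = (((6/5)*(⅛))*(-11))*(-168) = ((3/20)*(-11))*(-168) = -33/20*(-168) = 1386/5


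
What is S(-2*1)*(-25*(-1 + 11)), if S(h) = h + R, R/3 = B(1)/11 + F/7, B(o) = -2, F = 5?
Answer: 7750/77 ≈ 100.65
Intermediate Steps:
R = 123/77 (R = 3*(-2/11 + 5/7) = 3*(41/77) = 123/77 ≈ 1.5974)
S(h) = 123/77 + h (S(h) = h + 123/77 = 123/77 + h)
S(-2*1)*(-25*(-1 + 11)) = (123/77 - 2*1)*(-25*(-1 + 11)) = (123/77 - 2)*(-25*10) = -31/77*(-250) = 7750/77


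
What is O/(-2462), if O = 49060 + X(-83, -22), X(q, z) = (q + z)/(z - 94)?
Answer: -5691065/285592 ≈ -19.927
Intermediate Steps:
X(q, z) = (q + z)/(-94 + z)
O = 5691065/116 (O = 49060 + (-83 - 22)/(-94 - 22) = 49060 - 105/(-116) = 49060 - 1/116*(-105) = 49060 + 105/116 = 5691065/116 ≈ 49061.)
O/(-2462) = (5691065/116)/(-2462) = (5691065/116)*(-1/2462) = -5691065/285592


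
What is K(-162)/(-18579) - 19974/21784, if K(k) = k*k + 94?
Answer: -472421969/202362468 ≈ -2.3345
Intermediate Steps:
K(k) = 94 + k² (K(k) = k² + 94 = 94 + k²)
K(-162)/(-18579) - 19974/21784 = (94 + (-162)²)/(-18579) - 19974/21784 = (94 + 26244)*(-1/18579) - 19974*1/21784 = 26338*(-1/18579) - 9987/10892 = -26338/18579 - 9987/10892 = -472421969/202362468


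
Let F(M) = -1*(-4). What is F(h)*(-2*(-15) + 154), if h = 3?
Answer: 736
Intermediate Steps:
F(M) = 4
F(h)*(-2*(-15) + 154) = 4*(-2*(-15) + 154) = 4*(30 + 154) = 4*184 = 736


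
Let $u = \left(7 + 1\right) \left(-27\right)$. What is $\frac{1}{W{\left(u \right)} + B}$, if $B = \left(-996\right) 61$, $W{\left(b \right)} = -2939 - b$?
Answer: $- \frac{1}{63479} \approx -1.5753 \cdot 10^{-5}$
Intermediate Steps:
$u = -216$ ($u = 8 \left(-27\right) = -216$)
$B = -60756$
$\frac{1}{W{\left(u \right)} + B} = \frac{1}{\left(-2939 - -216\right) - 60756} = \frac{1}{\left(-2939 + 216\right) - 60756} = \frac{1}{-2723 - 60756} = \frac{1}{-63479} = - \frac{1}{63479}$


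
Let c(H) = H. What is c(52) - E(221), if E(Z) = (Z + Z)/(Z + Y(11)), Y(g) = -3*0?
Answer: 50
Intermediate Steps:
Y(g) = 0
E(Z) = 2 (E(Z) = (Z + Z)/(Z + 0) = (2*Z)/Z = 2)
c(52) - E(221) = 52 - 1*2 = 52 - 2 = 50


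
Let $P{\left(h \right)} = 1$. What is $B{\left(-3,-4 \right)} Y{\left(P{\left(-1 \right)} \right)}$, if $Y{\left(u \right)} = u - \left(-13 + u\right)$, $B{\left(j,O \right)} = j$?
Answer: $-39$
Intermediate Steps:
$Y{\left(u \right)} = 13$
$B{\left(-3,-4 \right)} Y{\left(P{\left(-1 \right)} \right)} = \left(-3\right) 13 = -39$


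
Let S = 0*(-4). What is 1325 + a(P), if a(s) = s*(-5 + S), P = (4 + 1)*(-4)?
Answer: 1425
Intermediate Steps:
P = -20 (P = 5*(-4) = -20)
S = 0
a(s) = -5*s (a(s) = s*(-5 + 0) = s*(-5) = -5*s)
1325 + a(P) = 1325 - 5*(-20) = 1325 + 100 = 1425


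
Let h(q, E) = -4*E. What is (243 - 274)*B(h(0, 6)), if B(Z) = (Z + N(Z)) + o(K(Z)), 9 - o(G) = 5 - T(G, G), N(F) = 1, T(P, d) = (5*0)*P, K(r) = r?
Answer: 589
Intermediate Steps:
T(P, d) = 0 (T(P, d) = 0*P = 0)
o(G) = 4 (o(G) = 9 - (5 - 1*0) = 9 - (5 + 0) = 9 - 1*5 = 9 - 5 = 4)
B(Z) = 5 + Z (B(Z) = (Z + 1) + 4 = (1 + Z) + 4 = 5 + Z)
(243 - 274)*B(h(0, 6)) = (243 - 274)*(5 - 4*6) = -31*(5 - 24) = -31*(-19) = 589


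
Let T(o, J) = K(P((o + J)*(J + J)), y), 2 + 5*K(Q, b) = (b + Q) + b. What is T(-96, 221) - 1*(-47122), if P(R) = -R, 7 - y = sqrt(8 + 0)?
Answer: 180372/5 - 4*sqrt(2)/5 ≈ 36073.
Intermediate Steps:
y = 7 - 2*sqrt(2) (y = 7 - sqrt(8 + 0) = 7 - sqrt(8) = 7 - 2*sqrt(2) ≈ 4.1716)
K(Q, b) = -2/5 + Q/5 + 2*b/5 (K(Q, b) = -2/5 + ((b + Q) + b)/5 = -2/5 + ((Q + b) + b)/5 = -2/5 + (Q + 2*b)/5 = -2/5 + (Q/5 + 2*b/5) = -2/5 + Q/5 + 2*b/5)
T(o, J) = 12/5 - 4*sqrt(2)/5 - 2*J*(J + o)/5 (T(o, J) = -2/5 + (-(o + J)*(J + J))/5 + 2*(7 - 2*sqrt(2))/5 = -2/5 + (-(J + o)*2*J)/5 + (14/5 - 4*sqrt(2)/5) = -2/5 + (-2*J*(J + o))/5 + (14/5 - 4*sqrt(2)/5) = -2/5 - 2*J*(J + o)/5 + (14/5 - 4*sqrt(2)/5) = 12/5 - 4*sqrt(2)/5 - 2*J*(J + o)/5)
T(-96, 221) - 1*(-47122) = (12/5 - 4*sqrt(2)/5 - 2/5*221*(221 - 96)) - 1*(-47122) = (12/5 - 4*sqrt(2)/5 - 2/5*221*125) + 47122 = (12/5 - 4*sqrt(2)/5 - 11050) + 47122 = (-55238/5 - 4*sqrt(2)/5) + 47122 = 180372/5 - 4*sqrt(2)/5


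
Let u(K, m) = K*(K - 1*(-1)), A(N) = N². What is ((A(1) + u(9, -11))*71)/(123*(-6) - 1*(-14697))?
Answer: 6461/13959 ≈ 0.46286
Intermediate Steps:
u(K, m) = K*(1 + K) (u(K, m) = K*(K + 1) = K*(1 + K))
((A(1) + u(9, -11))*71)/(123*(-6) - 1*(-14697)) = ((1² + 9*(1 + 9))*71)/(123*(-6) - 1*(-14697)) = ((1 + 9*10)*71)/(-738 + 14697) = ((1 + 90)*71)/13959 = (91*71)*(1/13959) = 6461*(1/13959) = 6461/13959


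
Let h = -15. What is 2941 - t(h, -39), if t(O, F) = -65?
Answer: 3006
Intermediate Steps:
2941 - t(h, -39) = 2941 - 1*(-65) = 2941 + 65 = 3006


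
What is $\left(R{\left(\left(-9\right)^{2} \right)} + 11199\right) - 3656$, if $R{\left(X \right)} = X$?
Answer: $7624$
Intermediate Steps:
$\left(R{\left(\left(-9\right)^{2} \right)} + 11199\right) - 3656 = \left(\left(-9\right)^{2} + 11199\right) - 3656 = \left(81 + 11199\right) - 3656 = 11280 - 3656 = 7624$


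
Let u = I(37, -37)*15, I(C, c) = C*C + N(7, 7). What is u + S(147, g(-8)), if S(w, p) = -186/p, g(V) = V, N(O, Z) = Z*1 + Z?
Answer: 83073/4 ≈ 20768.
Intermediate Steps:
N(O, Z) = 2*Z (N(O, Z) = Z + Z = 2*Z)
I(C, c) = 14 + C**2 (I(C, c) = C*C + 2*7 = C**2 + 14 = 14 + C**2)
u = 20745 (u = (14 + 37**2)*15 = (14 + 1369)*15 = 1383*15 = 20745)
u + S(147, g(-8)) = 20745 - 186/(-8) = 20745 - 186*(-1/8) = 20745 + 93/4 = 83073/4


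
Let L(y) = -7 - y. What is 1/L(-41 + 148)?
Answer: -1/114 ≈ -0.0087719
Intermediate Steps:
1/L(-41 + 148) = 1/(-7 - (-41 + 148)) = 1/(-7 - 1*107) = 1/(-7 - 107) = 1/(-114) = -1/114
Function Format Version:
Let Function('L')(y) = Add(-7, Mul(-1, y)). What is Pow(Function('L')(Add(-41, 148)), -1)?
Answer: Rational(-1, 114) ≈ -0.0087719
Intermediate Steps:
Pow(Function('L')(Add(-41, 148)), -1) = Pow(Add(-7, Mul(-1, Add(-41, 148))), -1) = Pow(Add(-7, Mul(-1, 107)), -1) = Pow(Add(-7, -107), -1) = Pow(-114, -1) = Rational(-1, 114)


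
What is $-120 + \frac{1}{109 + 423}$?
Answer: $- \frac{63839}{532} \approx -120.0$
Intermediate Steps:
$-120 + \frac{1}{109 + 423} = -120 + \frac{1}{532} = - \frac{63839}{532}$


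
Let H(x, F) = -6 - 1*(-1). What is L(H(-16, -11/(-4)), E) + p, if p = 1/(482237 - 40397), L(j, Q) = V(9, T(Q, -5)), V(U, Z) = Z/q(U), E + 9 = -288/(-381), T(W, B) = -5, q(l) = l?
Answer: -736397/1325520 ≈ -0.55555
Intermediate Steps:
E = -1047/127 (E = -9 - 288/(-381) = -9 - 288*(-1/381) = -9 + 96/127 = -1047/127 ≈ -8.2441)
V(U, Z) = Z/U
H(x, F) = -5 (H(x, F) = -6 + 1 = -5)
L(j, Q) = -5/9
p = 1/441840 ≈ 2.2633e-6
L(H(-16, -11/(-4)), E) + p = -5/9 + 1/441840 = -736397/1325520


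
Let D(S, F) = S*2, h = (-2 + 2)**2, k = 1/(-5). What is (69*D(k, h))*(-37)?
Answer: 5106/5 ≈ 1021.2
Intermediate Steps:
k = -1/5 ≈ -0.20000
h = 0 (h = 0**2 = 0)
D(S, F) = 2*S
(69*D(k, h))*(-37) = (69*(2*(-1/5)))*(-37) = (69*(-2/5))*(-37) = -138/5*(-37) = 5106/5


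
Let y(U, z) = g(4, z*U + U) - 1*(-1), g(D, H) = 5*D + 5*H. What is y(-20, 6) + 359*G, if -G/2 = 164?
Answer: -118431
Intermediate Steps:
y(U, z) = 21 + 5*U + 5*U*z (y(U, z) = (5*4 + 5*(z*U + U)) - 1*(-1) = (20 + 5*(U*z + U)) + 1 = (20 + 5*(U + U*z)) + 1 = (20 + (5*U + 5*U*z)) + 1 = (20 + 5*U + 5*U*z) + 1 = 21 + 5*U + 5*U*z)
G = -328 (G = -2*164 = -328)
y(-20, 6) + 359*G = (21 + 5*(-20)*(1 + 6)) + 359*(-328) = (21 + 5*(-20)*7) - 117752 = (21 - 700) - 117752 = -679 - 117752 = -118431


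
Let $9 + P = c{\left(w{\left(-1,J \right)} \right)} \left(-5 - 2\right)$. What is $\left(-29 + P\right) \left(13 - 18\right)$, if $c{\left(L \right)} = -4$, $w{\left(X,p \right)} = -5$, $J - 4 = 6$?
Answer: $50$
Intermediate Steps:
$J = 10$ ($J = 4 + 6 = 10$)
$P = 19$ ($P = -9 - 4 \left(-5 - 2\right) = -9 - -28 = -9 + 28 = 19$)
$\left(-29 + P\right) \left(13 - 18\right) = \left(-29 + 19\right) \left(13 - 18\right) = \left(-10\right) \left(-5\right) = 50$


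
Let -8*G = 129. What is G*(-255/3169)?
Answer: 32895/25352 ≈ 1.2975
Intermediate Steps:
G = -129/8 (G = -⅛*129 = -129/8 ≈ -16.125)
G*(-255/3169) = -(-32895)/(8*3169) = -129/8*(-255/3169) = 32895/25352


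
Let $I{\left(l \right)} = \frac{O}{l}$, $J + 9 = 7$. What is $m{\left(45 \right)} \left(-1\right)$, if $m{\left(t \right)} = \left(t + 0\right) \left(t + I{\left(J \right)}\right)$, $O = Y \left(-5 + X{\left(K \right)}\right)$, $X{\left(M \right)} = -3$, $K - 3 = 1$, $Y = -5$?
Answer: $-1125$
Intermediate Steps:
$J = -2$ ($J = -9 + 7 = -2$)
$K = 4$ ($K = 3 + 1 = 4$)
$O = 40$ ($O = - 5 \left(-5 - 3\right) = \left(-5\right) \left(-8\right) = 40$)
$I{\left(l \right)} = \frac{40}{l}$
$m{\left(t \right)} = t \left(-20 + t\right)$ ($m{\left(t \right)} = \left(t + 0\right) \left(t + \frac{40}{-2}\right) = t \left(t + 40 \left(- \frac{1}{2}\right)\right) = t \left(t - 20\right) = t \left(-20 + t\right)$)
$m{\left(45 \right)} \left(-1\right) = 45 \left(-20 + 45\right) \left(-1\right) = 45 \cdot 25 \left(-1\right) = 1125 \left(-1\right) = -1125$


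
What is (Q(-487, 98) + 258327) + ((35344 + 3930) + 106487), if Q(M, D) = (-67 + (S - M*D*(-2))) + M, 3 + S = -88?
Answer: 307991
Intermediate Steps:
S = -91 (S = -3 - 88 = -91)
Q(M, D) = -158 + M + 2*D*M (Q(M, D) = (-67 + (-91 - M*D*(-2))) + M = (-67 + (-91 - D*M*(-2))) + M = (-67 + (-91 - (-2)*D*M)) + M = (-67 + (-91 + 2*D*M)) + M = (-158 + 2*D*M) + M = -158 + M + 2*D*M)
(Q(-487, 98) + 258327) + ((35344 + 3930) + 106487) = ((-158 - 487 + 2*98*(-487)) + 258327) + ((35344 + 3930) + 106487) = ((-158 - 487 - 95452) + 258327) + (39274 + 106487) = (-96097 + 258327) + 145761 = 162230 + 145761 = 307991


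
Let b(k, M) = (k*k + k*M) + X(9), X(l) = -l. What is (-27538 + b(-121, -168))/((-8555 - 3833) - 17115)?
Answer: -7422/29503 ≈ -0.25157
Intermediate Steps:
b(k, M) = -9 + k² + M*k (b(k, M) = (k*k + k*M) - 1*9 = (k² + M*k) - 9 = -9 + k² + M*k)
(-27538 + b(-121, -168))/((-8555 - 3833) - 17115) = (-27538 + (-9 + (-121)² - 168*(-121)))/((-8555 - 3833) - 17115) = (-27538 + (-9 + 14641 + 20328))/(-12388 - 17115) = (-27538 + 34960)/(-29503) = 7422*(-1/29503) = -7422/29503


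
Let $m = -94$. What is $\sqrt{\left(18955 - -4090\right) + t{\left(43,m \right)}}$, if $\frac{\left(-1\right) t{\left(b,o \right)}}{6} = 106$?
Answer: $\sqrt{22409} \approx 149.7$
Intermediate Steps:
$t{\left(b,o \right)} = -636$ ($t{\left(b,o \right)} = \left(-6\right) 106 = -636$)
$\sqrt{\left(18955 - -4090\right) + t{\left(43,m \right)}} = \sqrt{\left(18955 - -4090\right) - 636} = \sqrt{\left(18955 + 4090\right) - 636} = \sqrt{23045 - 636} = \sqrt{22409}$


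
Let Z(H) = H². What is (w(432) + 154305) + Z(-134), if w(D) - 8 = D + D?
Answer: 173133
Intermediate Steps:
w(D) = 8 + 2*D (w(D) = 8 + (D + D) = 8 + 2*D)
(w(432) + 154305) + Z(-134) = ((8 + 2*432) + 154305) + (-134)² = ((8 + 864) + 154305) + 17956 = (872 + 154305) + 17956 = 155177 + 17956 = 173133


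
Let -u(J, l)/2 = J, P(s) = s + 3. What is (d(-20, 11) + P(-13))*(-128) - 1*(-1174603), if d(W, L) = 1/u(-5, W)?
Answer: 5879351/5 ≈ 1.1759e+6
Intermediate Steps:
P(s) = 3 + s
u(J, l) = -2*J
d(W, L) = ⅒ (d(W, L) = 1/(-2*(-5)) = 1/10 = ⅒)
(d(-20, 11) + P(-13))*(-128) - 1*(-1174603) = (⅒ + (3 - 13))*(-128) - 1*(-1174603) = (⅒ - 10)*(-128) + 1174603 = -99/10*(-128) + 1174603 = 6336/5 + 1174603 = 5879351/5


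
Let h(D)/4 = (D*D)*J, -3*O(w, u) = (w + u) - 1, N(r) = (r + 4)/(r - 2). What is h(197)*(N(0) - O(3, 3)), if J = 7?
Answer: -1086652/3 ≈ -3.6222e+5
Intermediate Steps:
N(r) = (4 + r)/(-2 + r)
O(w, u) = ⅓ - u/3 - w/3 (O(w, u) = -((w + u) - 1)/3 = -((u + w) - 1)/3 = -(-1 + u + w)/3 = ⅓ - u/3 - w/3)
h(D) = 28*D² (h(D) = 4*((D*D)*7) = 4*(D²*7) = 4*(7*D²) = 28*D²)
h(197)*(N(0) - O(3, 3)) = (28*197²)*((4 + 0)/(-2 + 0) - (⅓ - ⅓*3 - ⅓*3)) = (28*38809)*(4/(-2) - (⅓ - 1 - 1)) = 1086652*(-½*4 - 1*(-5/3)) = 1086652*(-2 + 5/3) = 1086652*(-⅓) = -1086652/3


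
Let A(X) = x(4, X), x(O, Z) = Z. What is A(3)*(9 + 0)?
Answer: 27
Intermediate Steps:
A(X) = X
A(3)*(9 + 0) = 3*(9 + 0) = 3*9 = 27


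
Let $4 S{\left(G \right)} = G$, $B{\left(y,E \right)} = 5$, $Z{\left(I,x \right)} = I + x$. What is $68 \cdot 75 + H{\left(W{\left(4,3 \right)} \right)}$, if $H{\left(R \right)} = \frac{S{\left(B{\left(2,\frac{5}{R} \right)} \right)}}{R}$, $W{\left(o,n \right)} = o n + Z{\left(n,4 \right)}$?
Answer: $\frac{387605}{76} \approx 5100.1$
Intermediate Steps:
$S{\left(G \right)} = \frac{G}{4}$
$W{\left(o,n \right)} = 4 + n + n o$ ($W{\left(o,n \right)} = o n + \left(n + 4\right) = n o + \left(4 + n\right) = 4 + n + n o$)
$H{\left(R \right)} = \frac{5}{4 R}$ ($H{\left(R \right)} = \frac{\frac{1}{4} \cdot 5}{R} = \frac{5}{4 R}$)
$68 \cdot 75 + H{\left(W{\left(4,3 \right)} \right)} = 68 \cdot 75 + \frac{5}{4 \left(4 + 3 + 3 \cdot 4\right)} = 5100 + \frac{5}{4 \left(4 + 3 + 12\right)} = 5100 + \frac{5}{4 \cdot 19} = 5100 + \frac{5}{4} \cdot \frac{1}{19} = 5100 + \frac{5}{76} = \frac{387605}{76}$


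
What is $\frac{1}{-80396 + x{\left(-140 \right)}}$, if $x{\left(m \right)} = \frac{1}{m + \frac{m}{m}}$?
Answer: $- \frac{139}{11175045} \approx -1.2438 \cdot 10^{-5}$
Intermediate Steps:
$x{\left(m \right)} = \frac{1}{1 + m}$ ($x{\left(m \right)} = \frac{1}{m + 1} = \frac{1}{1 + m}$)
$\frac{1}{-80396 + x{\left(-140 \right)}} = \frac{1}{-80396 + \frac{1}{1 - 140}} = \frac{1}{-80396 + \frac{1}{-139}} = \frac{1}{-80396 - \frac{1}{139}} = \frac{1}{- \frac{11175045}{139}} = - \frac{139}{11175045}$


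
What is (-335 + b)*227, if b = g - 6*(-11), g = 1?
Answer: -60836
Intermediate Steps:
b = 67 (b = 1 - 6*(-11) = 1 + 66 = 67)
(-335 + b)*227 = (-335 + 67)*227 = -268*227 = -60836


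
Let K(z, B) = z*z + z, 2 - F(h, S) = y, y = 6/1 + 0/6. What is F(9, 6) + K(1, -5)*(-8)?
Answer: -20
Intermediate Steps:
y = 6 (y = 6*1 + 0*(⅙) = 6 + 0 = 6)
F(h, S) = -4 (F(h, S) = 2 - 1*6 = 2 - 6 = -4)
K(z, B) = z + z² (K(z, B) = z² + z = z + z²)
F(9, 6) + K(1, -5)*(-8) = -4 + (1*(1 + 1))*(-8) = -4 + (1*2)*(-8) = -4 + 2*(-8) = -4 - 16 = -20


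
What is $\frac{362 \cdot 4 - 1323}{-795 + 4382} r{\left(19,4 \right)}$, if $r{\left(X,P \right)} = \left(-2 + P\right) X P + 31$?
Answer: $\frac{22875}{3587} \approx 6.3772$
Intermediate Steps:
$r{\left(X,P \right)} = 31 + P X \left(-2 + P\right)$ ($r{\left(X,P \right)} = X \left(-2 + P\right) P + 31 = P X \left(-2 + P\right) + 31 = 31 + P X \left(-2 + P\right)$)
$\frac{362 \cdot 4 - 1323}{-795 + 4382} r{\left(19,4 \right)} = \frac{362 \cdot 4 - 1323}{-795 + 4382} \left(31 + 19 \cdot 4^{2} - 8 \cdot 19\right) = \frac{1448 - 1323}{3587} \left(31 + 19 \cdot 16 - 152\right) = 125 \cdot \frac{1}{3587} \left(31 + 304 - 152\right) = \frac{125}{3587} \cdot 183 = \frac{22875}{3587}$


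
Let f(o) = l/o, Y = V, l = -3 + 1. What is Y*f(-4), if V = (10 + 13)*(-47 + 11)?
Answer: -414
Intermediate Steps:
V = -828 (V = 23*(-36) = -828)
l = -2
Y = -828
f(o) = -2/o
Y*f(-4) = -(-1656)/(-4) = -(-1656)*(-1)/4 = -828*1/2 = -414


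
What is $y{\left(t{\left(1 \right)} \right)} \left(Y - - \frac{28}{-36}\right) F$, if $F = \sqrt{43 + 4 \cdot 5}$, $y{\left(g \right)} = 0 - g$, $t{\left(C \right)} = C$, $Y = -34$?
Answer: $\frac{313 \sqrt{7}}{3} \approx 276.04$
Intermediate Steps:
$y{\left(g \right)} = - g$
$F = 3 \sqrt{7}$ ($F = \sqrt{43 + 20} = \sqrt{63} = 3 \sqrt{7} \approx 7.9373$)
$y{\left(t{\left(1 \right)} \right)} \left(Y - - \frac{28}{-36}\right) F = \left(-1\right) 1 \left(-34 - - \frac{28}{-36}\right) 3 \sqrt{7} = - (-34 - \left(-28\right) \left(- \frac{1}{36}\right)) 3 \sqrt{7} = - (-34 - \frac{7}{9}) 3 \sqrt{7} = \left(-1\right) \left(- \frac{313}{9}\right) 3 \sqrt{7} = \frac{313 \cdot 3 \sqrt{7}}{9} = \frac{313 \sqrt{7}}{3}$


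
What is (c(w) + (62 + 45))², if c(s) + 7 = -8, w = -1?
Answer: 8464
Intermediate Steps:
c(s) = -15 (c(s) = -7 - 8 = -15)
(c(w) + (62 + 45))² = (-15 + (62 + 45))² = (-15 + 107)² = 92² = 8464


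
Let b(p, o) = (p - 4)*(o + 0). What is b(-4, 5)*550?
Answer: -22000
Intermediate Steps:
b(p, o) = o*(-4 + p) (b(p, o) = (-4 + p)*o = o*(-4 + p))
b(-4, 5)*550 = (5*(-4 - 4))*550 = (5*(-8))*550 = -40*550 = -22000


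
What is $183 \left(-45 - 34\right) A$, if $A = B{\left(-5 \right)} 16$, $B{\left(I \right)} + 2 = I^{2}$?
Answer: $-5320176$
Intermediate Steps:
$B{\left(I \right)} = -2 + I^{2}$
$A = 368$ ($A = \left(-2 + \left(-5\right)^{2}\right) 16 = \left(-2 + 25\right) 16 = 23 \cdot 16 = 368$)
$183 \left(-45 - 34\right) A = 183 \left(-45 - 34\right) 368 = 183 \left(-79\right) 368 = \left(-14457\right) 368 = -5320176$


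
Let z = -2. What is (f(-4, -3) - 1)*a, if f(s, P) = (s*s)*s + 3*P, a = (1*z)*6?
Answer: 888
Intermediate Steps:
a = -12 (a = (1*(-2))*6 = -2*6 = -12)
f(s, P) = s³ + 3*P (f(s, P) = s²*s + 3*P = s³ + 3*P)
(f(-4, -3) - 1)*a = (((-4)³ + 3*(-3)) - 1)*(-12) = ((-64 - 9) - 1)*(-12) = (-73 - 1)*(-12) = -74*(-12) = 888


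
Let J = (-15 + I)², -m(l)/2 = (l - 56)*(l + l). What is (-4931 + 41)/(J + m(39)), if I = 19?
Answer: -2445/1334 ≈ -1.8328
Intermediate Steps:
m(l) = -4*l*(-56 + l) (m(l) = -2*(l - 56)*(l + l) = -2*(-56 + l)*2*l = -4*l*(-56 + l))
J = 16 (J = (-15 + 19)² = 4² = 16)
(-4931 + 41)/(J + m(39)) = (-4931 + 41)/(16 + 4*39*(56 - 1*39)) = -4890/(16 + 4*39*(56 - 39)) = -4890/(16 + 4*39*17) = -4890/(16 + 2652) = -4890/2668 = -4890*1/2668 = -2445/1334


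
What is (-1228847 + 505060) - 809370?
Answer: -1533157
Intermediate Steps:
(-1228847 + 505060) - 809370 = -723787 - 809370 = -1533157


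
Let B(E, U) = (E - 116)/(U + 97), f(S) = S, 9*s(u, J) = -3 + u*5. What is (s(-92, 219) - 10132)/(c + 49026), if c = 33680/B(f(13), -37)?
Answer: -9440053/27259902 ≈ -0.34630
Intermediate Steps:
s(u, J) = -1/3 + 5*u/9 (s(u, J) = (-3 + u*5)/9 = (-3 + 5*u)/9 = -1/3 + 5*u/9)
B(E, U) = (-116 + E)/(97 + U)
c = -2020800/103 (c = 33680/(((-116 + 13)/(97 - 37))) = 33680/((-103/60)) = 33680/(((1/60)*(-103))) = 33680/(-103/60) = 33680*(-60/103) = -2020800/103 ≈ -19619.)
(s(-92, 219) - 10132)/(c + 49026) = ((-1/3 + (5/9)*(-92)) - 10132)/(-2020800/103 + 49026) = ((-1/3 - 460/9) - 10132)/(3028878/103) = (-463/9 - 10132)*(103/3028878) = -91651/9*103/3028878 = -9440053/27259902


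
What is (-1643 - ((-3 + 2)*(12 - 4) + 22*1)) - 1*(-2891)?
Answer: 1234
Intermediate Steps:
(-1643 - ((-3 + 2)*(12 - 4) + 22*1)) - 1*(-2891) = (-1643 - (-1*8 + 22)) + 2891 = (-1643 - (-8 + 22)) + 2891 = (-1643 - 1*14) + 2891 = (-1643 - 14) + 2891 = -1657 + 2891 = 1234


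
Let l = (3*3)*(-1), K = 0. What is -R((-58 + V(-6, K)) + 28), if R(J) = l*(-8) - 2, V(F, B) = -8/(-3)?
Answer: -70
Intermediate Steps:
V(F, B) = 8/3 (V(F, B) = -8*(-1/3) = 8/3)
l = -9 (l = 9*(-1) = -9)
R(J) = 70 (R(J) = -9*(-8) - 2 = 72 - 2 = 70)
-R((-58 + V(-6, K)) + 28) = -1*70 = -70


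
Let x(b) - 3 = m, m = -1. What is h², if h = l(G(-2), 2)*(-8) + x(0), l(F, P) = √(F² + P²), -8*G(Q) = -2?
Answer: 264 - 8*√65 ≈ 199.50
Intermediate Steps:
G(Q) = ¼ (G(Q) = -⅛*(-2) = ¼)
x(b) = 2 (x(b) = 3 - 1 = 2)
h = 2 - 2*√65 (h = √((¼)² + 2²)*(-8) + 2 = √(1/16 + 4)*(-8) + 2 = √(65/16)*(-8) + 2 = (√65/4)*(-8) + 2 = -2*√65 + 2 = 2 - 2*√65 ≈ -14.125)
h² = (2 - 2*√65)²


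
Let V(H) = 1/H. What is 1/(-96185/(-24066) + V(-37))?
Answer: 890442/3534779 ≈ 0.25191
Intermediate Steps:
1/(-96185/(-24066) + V(-37)) = 1/(-96185/(-24066) + 1/(-37)) = 1/(-96185*(-1/24066) - 1/37) = 1/(96185/24066 - 1/37) = 1/(3534779/890442) = 890442/3534779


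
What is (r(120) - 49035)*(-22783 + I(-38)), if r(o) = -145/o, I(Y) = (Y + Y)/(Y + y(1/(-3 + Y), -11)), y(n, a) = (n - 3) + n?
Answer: 45121949492837/40392 ≈ 1.1171e+9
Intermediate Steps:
y(n, a) = -3 + 2*n (y(n, a) = (-3 + n) + n = -3 + 2*n)
I(Y) = 2*Y/(-3 + Y + 2/(-3 + Y)) (I(Y) = (Y + Y)/(Y + (-3 + 2/(-3 + Y))) = (2*Y)/(-3 + Y + 2/(-3 + Y)) = 2*Y/(-3 + Y + 2/(-3 + Y)))
(r(120) - 49035)*(-22783 + I(-38)) = (-145/120 - 49035)*(-22783 + 2*(-38)*(-3 - 38)/(2 + (-3 - 38)**2)) = (-145*1/120 - 49035)*(-22783 + 2*(-38)*(-41)/(2 + (-41)**2)) = (-29/24 - 49035)*(-22783 + 2*(-38)*(-41)/(2 + 1681)) = -1176869*(-22783 + 2*(-38)*(-41)/1683)/24 = -1176869*(-22783 + 2*(-38)*(1/1683)*(-41))/24 = -1176869*(-22783 + 3116/1683)/24 = -1176869/24*(-38340673/1683) = 45121949492837/40392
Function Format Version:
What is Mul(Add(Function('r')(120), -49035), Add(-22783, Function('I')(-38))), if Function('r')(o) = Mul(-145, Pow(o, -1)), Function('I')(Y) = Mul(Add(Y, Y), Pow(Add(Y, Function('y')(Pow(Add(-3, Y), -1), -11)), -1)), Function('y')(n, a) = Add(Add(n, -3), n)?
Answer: Rational(45121949492837, 40392) ≈ 1.1171e+9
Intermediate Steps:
Function('y')(n, a) = Add(-3, Mul(2, n)) (Function('y')(n, a) = Add(Add(-3, n), n) = Add(-3, Mul(2, n)))
Function('I')(Y) = Mul(2, Y, Pow(Add(-3, Y, Mul(2, Pow(Add(-3, Y), -1))), -1)) (Function('I')(Y) = Mul(Add(Y, Y), Pow(Add(Y, Add(-3, Mul(2, Pow(Add(-3, Y), -1)))), -1)) = Mul(Mul(2, Y), Pow(Add(-3, Y, Mul(2, Pow(Add(-3, Y), -1))), -1)) = Mul(2, Y, Pow(Add(-3, Y, Mul(2, Pow(Add(-3, Y), -1))), -1)))
Mul(Add(Function('r')(120), -49035), Add(-22783, Function('I')(-38))) = Mul(Add(Mul(-145, Pow(120, -1)), -49035), Add(-22783, Mul(2, -38, Pow(Add(2, Pow(Add(-3, -38), 2)), -1), Add(-3, -38)))) = Mul(Add(Mul(-145, Rational(1, 120)), -49035), Add(-22783, Mul(2, -38, Pow(Add(2, Pow(-41, 2)), -1), -41))) = Mul(Add(Rational(-29, 24), -49035), Add(-22783, Mul(2, -38, Pow(Add(2, 1681), -1), -41))) = Mul(Rational(-1176869, 24), Add(-22783, Mul(2, -38, Pow(1683, -1), -41))) = Mul(Rational(-1176869, 24), Add(-22783, Mul(2, -38, Rational(1, 1683), -41))) = Mul(Rational(-1176869, 24), Add(-22783, Rational(3116, 1683))) = Mul(Rational(-1176869, 24), Rational(-38340673, 1683)) = Rational(45121949492837, 40392)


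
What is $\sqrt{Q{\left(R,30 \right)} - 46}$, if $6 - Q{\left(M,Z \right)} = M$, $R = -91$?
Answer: $\sqrt{51} \approx 7.1414$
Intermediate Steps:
$Q{\left(M,Z \right)} = 6 - M$
$\sqrt{Q{\left(R,30 \right)} - 46} = \sqrt{\left(6 - -91\right) - 46} = \sqrt{\left(6 + 91\right) - 46} = \sqrt{97 - 46} = \sqrt{51}$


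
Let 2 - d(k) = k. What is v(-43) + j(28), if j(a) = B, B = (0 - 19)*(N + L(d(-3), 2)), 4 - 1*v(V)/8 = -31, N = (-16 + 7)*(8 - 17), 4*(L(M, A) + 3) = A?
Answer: -2423/2 ≈ -1211.5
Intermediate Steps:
d(k) = 2 - k
L(M, A) = -3 + A/4
N = 81 (N = -9*(-9) = 81)
v(V) = 280 (v(V) = 32 - 8*(-31) = 32 + 248 = 280)
B = -2983/2 (B = (0 - 19)*(81 + (-3 + (¼)*2)) = -19*(81 + (-3 + ½)) = -19*(81 - 5/2) = -19*157/2 = -2983/2 ≈ -1491.5)
j(a) = -2983/2
v(-43) + j(28) = 280 - 2983/2 = -2423/2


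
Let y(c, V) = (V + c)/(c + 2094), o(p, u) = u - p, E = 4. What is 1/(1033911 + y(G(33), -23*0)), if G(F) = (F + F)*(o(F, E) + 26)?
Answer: 316/326715843 ≈ 9.6720e-7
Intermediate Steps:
G(F) = 2*F*(30 - F) (G(F) = (F + F)*((4 - F) + 26) = (2*F)*(30 - F) = 2*F*(30 - F))
y(c, V) = (V + c)/(2094 + c)
1/(1033911 + y(G(33), -23*0)) = 1/(1033911 + (-23*0 + 2*33*(30 - 1*33))/(2094 + 2*33*(30 - 1*33))) = 1/(1033911 + (0 + 2*33*(30 - 33))/(2094 + 2*33*(30 - 33))) = 1/(1033911 + (0 + 2*33*(-3))/(2094 + 2*33*(-3))) = 1/(1033911 + (0 - 198)/(2094 - 198)) = 1/(1033911 - 198/1896) = 1/(1033911 + (1/1896)*(-198)) = 1/(1033911 - 33/316) = 1/(326715843/316) = 316/326715843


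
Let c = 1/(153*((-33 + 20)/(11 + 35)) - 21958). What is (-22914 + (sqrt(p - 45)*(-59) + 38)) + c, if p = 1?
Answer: -23151815978/1012057 - 118*I*sqrt(11) ≈ -22876.0 - 391.36*I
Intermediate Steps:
c = -46/1012057 (c = 1/(153*(-13/46) - 21958) = 1/(-1989/46 - 21958) = 1/(-1012057/46) = -46/1012057 ≈ -4.5452e-5)
(-22914 + (sqrt(p - 45)*(-59) + 38)) + c = (-22914 + (sqrt(1 - 45)*(-59) + 38)) - 46/1012057 = (-22914 + (sqrt(-44)*(-59) + 38)) - 46/1012057 = (-22914 + ((2*I*sqrt(11))*(-59) + 38)) - 46/1012057 = (-22914 + (-118*I*sqrt(11) + 38)) - 46/1012057 = (-22914 + (38 - 118*I*sqrt(11))) - 46/1012057 = (-22876 - 118*I*sqrt(11)) - 46/1012057 = -23151815978/1012057 - 118*I*sqrt(11)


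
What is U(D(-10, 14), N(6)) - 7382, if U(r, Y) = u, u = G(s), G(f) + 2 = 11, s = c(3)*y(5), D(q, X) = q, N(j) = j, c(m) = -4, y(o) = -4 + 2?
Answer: -7373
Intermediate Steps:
y(o) = -2
s = 8 (s = -4*(-2) = 8)
G(f) = 9 (G(f) = -2 + 11 = 9)
u = 9
U(r, Y) = 9
U(D(-10, 14), N(6)) - 7382 = 9 - 7382 = -7373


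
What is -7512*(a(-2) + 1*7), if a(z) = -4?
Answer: -22536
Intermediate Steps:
-7512*(a(-2) + 1*7) = -7512*(-4 + 1*7) = -7512*(-4 + 7) = -7512*3 = -22536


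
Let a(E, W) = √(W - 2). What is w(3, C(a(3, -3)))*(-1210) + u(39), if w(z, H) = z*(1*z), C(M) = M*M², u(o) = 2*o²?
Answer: -7848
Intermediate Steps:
a(E, W) = √(-2 + W)
C(M) = M³
w(z, H) = z² (w(z, H) = z*z = z²)
w(3, C(a(3, -3)))*(-1210) + u(39) = 3²*(-1210) + 2*39² = 9*(-1210) + 2*1521 = -10890 + 3042 = -7848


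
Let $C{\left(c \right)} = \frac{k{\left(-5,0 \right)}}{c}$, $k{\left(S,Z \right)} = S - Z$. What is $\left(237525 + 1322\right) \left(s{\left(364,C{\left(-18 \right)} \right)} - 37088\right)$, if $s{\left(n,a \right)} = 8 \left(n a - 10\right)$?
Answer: $- \frac{78158381504}{9} \approx -8.6843 \cdot 10^{9}$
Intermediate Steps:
$C{\left(c \right)} = - \frac{5}{c}$ ($C{\left(c \right)} = \frac{-5 - 0}{c} = \frac{-5 + 0}{c} = - \frac{5}{c}$)
$s{\left(n,a \right)} = -80 + 8 a n$ ($s{\left(n,a \right)} = 8 \left(a n - 10\right) = 8 \left(-10 + a n\right) = -80 + 8 a n$)
$\left(237525 + 1322\right) \left(s{\left(364,C{\left(-18 \right)} \right)} - 37088\right) = \left(237525 + 1322\right) \left(\left(-80 + 8 \left(- \frac{5}{-18}\right) 364\right) - 37088\right) = 238847 \left(\left(-80 + 8 \left(\left(-5\right) \left(- \frac{1}{18}\right)\right) 364\right) - 37088\right) = 238847 \left(\left(-80 + 8 \cdot \frac{5}{18} \cdot 364\right) - 37088\right) = 238847 \left(\left(-80 + \frac{7280}{9}\right) - 37088\right) = 238847 \left(\frac{6560}{9} - 37088\right) = 238847 \left(- \frac{327232}{9}\right) = - \frac{78158381504}{9}$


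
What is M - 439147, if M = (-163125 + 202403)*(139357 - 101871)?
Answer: 1471935961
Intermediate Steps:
M = 1472375108 (M = 39278*37486 = 1472375108)
M - 439147 = 1472375108 - 439147 = 1471935961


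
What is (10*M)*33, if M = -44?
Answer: -14520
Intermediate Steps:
(10*M)*33 = (10*(-44))*33 = -440*33 = -14520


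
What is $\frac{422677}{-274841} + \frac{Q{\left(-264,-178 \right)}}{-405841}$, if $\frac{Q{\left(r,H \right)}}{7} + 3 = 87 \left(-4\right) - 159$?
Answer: $- \frac{10032851411}{6561279193} \approx -1.5291$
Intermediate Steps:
$Q{\left(r,H \right)} = -3570$ ($Q{\left(r,H \right)} = -21 + 7 \left(87 \left(-4\right) - 159\right) = -21 + 7 \left(-348 - 159\right) = -21 + 7 \left(-507\right) = -21 - 3549 = -3570$)
$\frac{422677}{-274841} + \frac{Q{\left(-264,-178 \right)}}{-405841} = \frac{422677}{-274841} - \frac{3570}{-405841} = 422677 \left(- \frac{1}{274841}\right) - - \frac{210}{23873} = - \frac{422677}{274841} + \frac{210}{23873} = - \frac{10032851411}{6561279193}$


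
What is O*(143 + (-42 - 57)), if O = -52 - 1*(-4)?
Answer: -2112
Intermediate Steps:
O = -48 (O = -52 + 4 = -48)
O*(143 + (-42 - 57)) = -48*(143 + (-42 - 57)) = -48*(143 - 99) = -48*44 = -2112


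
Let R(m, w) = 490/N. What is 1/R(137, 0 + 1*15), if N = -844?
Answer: -422/245 ≈ -1.7224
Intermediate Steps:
R(m, w) = -245/422 (R(m, w) = 490/(-844) = 490*(-1/844) = -245/422)
1/R(137, 0 + 1*15) = 1/(-245/422) = -422/245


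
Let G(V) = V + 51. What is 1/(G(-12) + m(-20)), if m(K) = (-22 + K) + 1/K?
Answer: -20/61 ≈ -0.32787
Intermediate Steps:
m(K) = -22 + K + 1/K
G(V) = 51 + V
1/(G(-12) + m(-20)) = 1/((51 - 12) + (-22 - 20 + 1/(-20))) = 1/(39 + (-22 - 20 - 1/20)) = 1/(39 - 841/20) = 1/(-61/20) = -20/61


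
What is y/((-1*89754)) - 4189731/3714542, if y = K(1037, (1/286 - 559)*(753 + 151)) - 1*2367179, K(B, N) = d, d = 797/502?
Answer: 54170529119663/2145696042812 ≈ 25.246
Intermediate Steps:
d = 797/502 (d = 797*(1/502) = 797/502 ≈ 1.5877)
K(B, N) = 797/502
y = -1188323061/502 (y = 797/502 - 1*2367179 = 797/502 - 2367179 = -1188323061/502 ≈ -2.3672e+6)
y/((-1*89754)) - 4189731/3714542 = -1188323061/(502*((-1*89754))) - 4189731/3714542 = -1188323061/502/(-89754) - 4189731*1/3714542 = -1188323061/502*(-1/89754) - 322287/285734 = 396107687/15018836 - 322287/285734 = 54170529119663/2145696042812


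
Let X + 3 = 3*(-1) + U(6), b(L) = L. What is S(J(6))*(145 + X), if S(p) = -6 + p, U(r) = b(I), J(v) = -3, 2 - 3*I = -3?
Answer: -1266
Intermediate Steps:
I = 5/3 (I = ⅔ - ⅓*(-3) = ⅔ + 1 = 5/3 ≈ 1.6667)
U(r) = 5/3
X = -13/3 (X = -3 + (3*(-1) + 5/3) = -3 + (-3 + 5/3) = -3 - 4/3 = -13/3 ≈ -4.3333)
S(J(6))*(145 + X) = (-6 - 3)*(145 - 13/3) = -9*422/3 = -1266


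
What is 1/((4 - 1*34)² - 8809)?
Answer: -1/7909 ≈ -0.00012644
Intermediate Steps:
1/((4 - 1*34)² - 8809) = 1/((4 - 34)² - 8809) = 1/((-30)² - 8809) = 1/(900 - 8809) = 1/(-7909) = -1/7909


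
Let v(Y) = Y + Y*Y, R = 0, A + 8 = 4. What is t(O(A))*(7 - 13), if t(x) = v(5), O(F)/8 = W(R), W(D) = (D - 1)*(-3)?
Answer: -180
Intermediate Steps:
A = -4 (A = -8 + 4 = -4)
W(D) = 3 - 3*D (W(D) = (-1 + D)*(-3) = 3 - 3*D)
O(F) = 24 (O(F) = 8*(3 - 3*0) = 8*(3 + 0) = 8*3 = 24)
v(Y) = Y + Y²
t(x) = 30 (t(x) = 5*(1 + 5) = 5*6 = 30)
t(O(A))*(7 - 13) = 30*(7 - 13) = 30*(-6) = -180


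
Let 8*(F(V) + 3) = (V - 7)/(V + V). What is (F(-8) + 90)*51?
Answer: 568701/128 ≈ 4443.0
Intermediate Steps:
F(V) = -3 + (-7 + V)/(16*V) (F(V) = -3 + ((V - 7)/(V + V))/8 = -3 + ((-7 + V)/((2*V)))/8 = -3 + ((-7 + V)*(1/(2*V)))/8 = -3 + ((-7 + V)/(2*V))/8 = -3 + (-7 + V)/(16*V))
(F(-8) + 90)*51 = ((1/16)*(-7 - 47*(-8))/(-8) + 90)*51 = ((1/16)*(-1/8)*(-7 + 376) + 90)*51 = ((1/16)*(-1/8)*369 + 90)*51 = (-369/128 + 90)*51 = (11151/128)*51 = 568701/128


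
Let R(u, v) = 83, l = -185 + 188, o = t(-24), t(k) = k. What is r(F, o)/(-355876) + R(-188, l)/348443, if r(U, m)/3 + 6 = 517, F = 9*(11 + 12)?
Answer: -504625411/124002501068 ≈ -0.0040695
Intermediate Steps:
o = -24
F = 207 (F = 9*23 = 207)
l = 3
r(U, m) = 1533 (r(U, m) = -18 + 3*517 = -18 + 1551 = 1533)
r(F, o)/(-355876) + R(-188, l)/348443 = 1533/(-355876) + 83/348443 = 1533*(-1/355876) + 83*(1/348443) = -1533/355876 + 83/348443 = -504625411/124002501068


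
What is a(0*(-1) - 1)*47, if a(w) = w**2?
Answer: 47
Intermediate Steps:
a(0*(-1) - 1)*47 = (0*(-1) - 1)**2*47 = (0 - 1)**2*47 = (-1)**2*47 = 1*47 = 47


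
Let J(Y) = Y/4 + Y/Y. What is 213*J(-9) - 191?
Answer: -1829/4 ≈ -457.25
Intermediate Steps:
J(Y) = 1 + Y/4 (J(Y) = Y*(1/4) + 1 = Y/4 + 1 = 1 + Y/4)
213*J(-9) - 191 = 213*(1 + (1/4)*(-9)) - 191 = 213*(1 - 9/4) - 191 = 213*(-5/4) - 191 = -1065/4 - 191 = -1829/4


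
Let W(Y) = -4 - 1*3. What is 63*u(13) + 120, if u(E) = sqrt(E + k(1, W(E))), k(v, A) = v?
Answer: 120 + 63*sqrt(14) ≈ 355.72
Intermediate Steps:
W(Y) = -7 (W(Y) = -4 - 3 = -7)
u(E) = sqrt(1 + E) (u(E) = sqrt(E + 1) = sqrt(1 + E))
63*u(13) + 120 = 63*sqrt(1 + 13) + 120 = 63*sqrt(14) + 120 = 120 + 63*sqrt(14)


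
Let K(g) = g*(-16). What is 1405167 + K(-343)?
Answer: 1410655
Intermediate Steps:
K(g) = -16*g
1405167 + K(-343) = 1405167 - 16*(-343) = 1405167 + 5488 = 1410655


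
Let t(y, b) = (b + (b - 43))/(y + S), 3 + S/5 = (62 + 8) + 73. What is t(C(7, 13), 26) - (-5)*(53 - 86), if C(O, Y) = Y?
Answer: -117636/713 ≈ -164.99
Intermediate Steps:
S = 700 (S = -15 + 5*((62 + 8) + 73) = -15 + 5*(70 + 73) = -15 + 5*143 = -15 + 715 = 700)
t(y, b) = (-43 + 2*b)/(700 + y) (t(y, b) = (b + (b - 43))/(y + 700) = (b + (-43 + b))/(700 + y) = (-43 + 2*b)/(700 + y))
t(C(7, 13), 26) - (-5)*(53 - 86) = (-43 + 2*26)/(700 + 13) - (-5)*(53 - 86) = (-43 + 52)/713 - (-5)*(-33) = (1/713)*9 - 1*165 = 9/713 - 165 = -117636/713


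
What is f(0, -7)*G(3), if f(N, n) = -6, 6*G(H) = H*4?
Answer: -12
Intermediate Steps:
G(H) = 2*H/3 (G(H) = (H*4)/6 = (4*H)/6 = 2*H/3)
f(0, -7)*G(3) = -4*3 = -6*2 = -12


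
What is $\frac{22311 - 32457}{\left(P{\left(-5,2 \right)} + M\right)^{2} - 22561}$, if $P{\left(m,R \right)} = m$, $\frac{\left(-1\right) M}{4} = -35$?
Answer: $\frac{5073}{2168} \approx 2.3399$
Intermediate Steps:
$M = 140$ ($M = \left(-4\right) \left(-35\right) = 140$)
$\frac{22311 - 32457}{\left(P{\left(-5,2 \right)} + M\right)^{2} - 22561} = \frac{22311 - 32457}{\left(-5 + 140\right)^{2} - 22561} = - \frac{10146}{135^{2} - 22561} = - \frac{10146}{18225 - 22561} = - \frac{10146}{-4336} = \left(-10146\right) \left(- \frac{1}{4336}\right) = \frac{5073}{2168}$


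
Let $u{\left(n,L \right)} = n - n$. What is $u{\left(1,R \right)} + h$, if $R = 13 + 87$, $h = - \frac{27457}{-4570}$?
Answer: $\frac{27457}{4570} \approx 6.0081$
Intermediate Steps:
$h = \frac{27457}{4570}$ ($h = \left(-27457\right) \left(- \frac{1}{4570}\right) = \frac{27457}{4570} \approx 6.0081$)
$R = 100$
$u{\left(n,L \right)} = 0$
$u{\left(1,R \right)} + h = 0 + \frac{27457}{4570} = \frac{27457}{4570}$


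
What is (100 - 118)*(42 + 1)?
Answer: -774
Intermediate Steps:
(100 - 118)*(42 + 1) = -18*43 = -774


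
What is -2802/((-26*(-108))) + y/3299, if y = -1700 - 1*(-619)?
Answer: -2046541/1543932 ≈ -1.3255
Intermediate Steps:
y = -1081 (y = -1700 + 619 = -1081)
-2802/((-26*(-108))) + y/3299 = -2802/((-26*(-108))) - 1081/3299 = -2802/2808 - 1081*1/3299 = -2802*1/2808 - 1081/3299 = -467/468 - 1081/3299 = -2046541/1543932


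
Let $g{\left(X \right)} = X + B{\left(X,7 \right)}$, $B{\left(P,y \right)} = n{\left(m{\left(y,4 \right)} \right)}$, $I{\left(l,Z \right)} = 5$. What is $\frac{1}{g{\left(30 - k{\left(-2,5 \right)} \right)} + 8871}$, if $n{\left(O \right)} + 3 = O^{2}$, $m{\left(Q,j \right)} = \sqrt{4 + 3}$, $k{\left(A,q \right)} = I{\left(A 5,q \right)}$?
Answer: $\frac{1}{8900} \approx 0.00011236$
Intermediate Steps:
$k{\left(A,q \right)} = 5$
$m{\left(Q,j \right)} = \sqrt{7}$
$n{\left(O \right)} = -3 + O^{2}$
$B{\left(P,y \right)} = 4$ ($B{\left(P,y \right)} = -3 + \left(\sqrt{7}\right)^{2} = -3 + 7 = 4$)
$g{\left(X \right)} = 4 + X$ ($g{\left(X \right)} = X + 4 = 4 + X$)
$\frac{1}{g{\left(30 - k{\left(-2,5 \right)} \right)} + 8871} = \frac{1}{\left(4 + \left(30 - 5\right)\right) + 8871} = \frac{1}{\left(4 + 25\right) + 8871} = \frac{1}{29 + 8871} = \frac{1}{8900}$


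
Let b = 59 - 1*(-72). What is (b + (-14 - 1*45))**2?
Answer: 5184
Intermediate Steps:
b = 131 (b = 59 + 72 = 131)
(b + (-14 - 1*45))**2 = (131 + (-14 - 1*45))**2 = (131 + (-14 - 45))**2 = (131 - 59)**2 = 72**2 = 5184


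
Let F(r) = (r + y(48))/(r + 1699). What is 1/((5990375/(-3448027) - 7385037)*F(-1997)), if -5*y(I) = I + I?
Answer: -2568780115/128350349236846147 ≈ -2.0014e-8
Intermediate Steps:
y(I) = -2*I/5 (y(I) = -(I + I)/5 = -2*I/5)
F(r) = (-96/5 + r)/(1699 + r) (F(r) = (r - ⅖*48)/(r + 1699) = (r - 96/5)/(1699 + r) = (-96/5 + r)/(1699 + r))
1/((5990375/(-3448027) - 7385037)*F(-1997)) = 1/((5990375/(-3448027) - 7385037)*(((-96/5 - 1997)/(1699 - 1997)))) = 1/((5990375*(-1/3448027) - 7385037)*((-10081/5/(-298)))) = 1/((-5990375/3448027 - 7385037)*((-1/298*(-10081/5)))) = 1/((-25463812962374/3448027)*(10081/1490)) = -3448027/25463812962374*1490/10081 = -2568780115/128350349236846147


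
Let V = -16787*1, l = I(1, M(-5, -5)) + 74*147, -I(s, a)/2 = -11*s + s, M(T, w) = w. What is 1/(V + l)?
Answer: -1/5889 ≈ -0.00016981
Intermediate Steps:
I(s, a) = 20*s (I(s, a) = -2*(-11*s + s) = -(-20)*s = 20*s)
l = 10898 (l = 20*1 + 74*147 = 20 + 10878 = 10898)
V = -16787
1/(V + l) = 1/(-16787 + 10898) = 1/(-5889) = -1/5889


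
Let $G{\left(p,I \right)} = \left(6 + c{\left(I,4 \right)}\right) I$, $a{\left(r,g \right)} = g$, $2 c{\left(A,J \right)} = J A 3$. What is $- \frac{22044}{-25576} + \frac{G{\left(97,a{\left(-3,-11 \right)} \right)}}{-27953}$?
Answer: $\frac{149828943}{178731482} \approx 0.83829$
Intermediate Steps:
$c{\left(A,J \right)} = \frac{3 A J}{2}$ ($c{\left(A,J \right)} = \frac{J A 3}{2} = \frac{A J 3}{2} = \frac{3 A J}{2}$)
$G{\left(p,I \right)} = I \left(6 + 6 I\right)$ ($G{\left(p,I \right)} = \left(6 + \frac{3}{2} I 4\right) I = \left(6 + 6 I\right) I = I \left(6 + 6 I\right)$)
$- \frac{22044}{-25576} + \frac{G{\left(97,a{\left(-3,-11 \right)} \right)}}{-27953} = - \frac{22044}{-25576} + \frac{6 \left(-11\right) \left(1 - 11\right)}{-27953} = \left(-22044\right) \left(- \frac{1}{25576}\right) + 6 \left(-11\right) \left(-10\right) \left(- \frac{1}{27953}\right) = \frac{5511}{6394} + 660 \left(- \frac{1}{27953}\right) = \frac{5511}{6394} - \frac{660}{27953} = \frac{149828943}{178731482}$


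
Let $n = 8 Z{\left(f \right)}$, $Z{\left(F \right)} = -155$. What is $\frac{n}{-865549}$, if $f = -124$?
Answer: $\frac{1240}{865549} \approx 0.0014326$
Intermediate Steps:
$n = -1240$ ($n = 8 \left(-155\right) = -1240$)
$\frac{n}{-865549} = - \frac{1240}{-865549} = \left(-1240\right) \left(- \frac{1}{865549}\right) = \frac{1240}{865549}$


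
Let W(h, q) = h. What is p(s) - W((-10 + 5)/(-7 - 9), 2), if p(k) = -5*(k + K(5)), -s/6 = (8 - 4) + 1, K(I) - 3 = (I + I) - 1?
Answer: 1435/16 ≈ 89.688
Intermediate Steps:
K(I) = 2 + 2*I (K(I) = 3 + ((I + I) - 1) = 3 + (2*I - 1) = 3 + (-1 + 2*I) = 2 + 2*I)
s = -30 (s = -6*((8 - 4) + 1) = -6*(4 + 1) = -6*5 = -30)
p(k) = -60 - 5*k (p(k) = -5*(k + (2 + 2*5)) = -5*(k + (2 + 10)) = -5*(k + 12) = -5*(12 + k) = -60 - 5*k)
p(s) - W((-10 + 5)/(-7 - 9), 2) = (-60 - 5*(-30)) - (-10 + 5)/(-7 - 9) = (-60 + 150) - (-5)/(-16) = 90 - (-5)*(-1)/16 = 90 - 1*5/16 = 90 - 5/16 = 1435/16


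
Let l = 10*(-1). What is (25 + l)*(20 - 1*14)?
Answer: 90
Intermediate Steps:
l = -10
(25 + l)*(20 - 1*14) = (25 - 10)*(20 - 1*14) = 15*(20 - 14) = 15*6 = 90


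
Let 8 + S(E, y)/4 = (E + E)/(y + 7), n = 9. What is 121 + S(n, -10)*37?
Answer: -1951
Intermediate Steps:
S(E, y) = -32 + 8*E/(7 + y) (S(E, y) = -32 + 4*((E + E)/(y + 7)) = -32 + 4*((2*E)/(7 + y)) = -32 + 4*(2*E/(7 + y)) = -32 + 8*E/(7 + y))
121 + S(n, -10)*37 = 121 + (8*(-28 + 9 - 4*(-10))/(7 - 10))*37 = 121 + (8*(-28 + 9 + 40)/(-3))*37 = 121 + (8*(-1/3)*21)*37 = 121 - 56*37 = 121 - 2072 = -1951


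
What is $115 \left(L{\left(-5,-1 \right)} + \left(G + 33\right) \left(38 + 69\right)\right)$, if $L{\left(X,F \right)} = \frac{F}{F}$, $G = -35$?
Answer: $-24495$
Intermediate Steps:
$L{\left(X,F \right)} = 1$
$115 \left(L{\left(-5,-1 \right)} + \left(G + 33\right) \left(38 + 69\right)\right) = 115 \left(1 + \left(-35 + 33\right) \left(38 + 69\right)\right) = 115 \left(1 - 214\right) = 115 \left(-213\right) = -24495$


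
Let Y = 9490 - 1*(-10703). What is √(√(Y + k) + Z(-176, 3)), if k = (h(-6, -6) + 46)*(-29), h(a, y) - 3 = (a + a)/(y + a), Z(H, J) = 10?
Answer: √(10 + √18743) ≈ 12.120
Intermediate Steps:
h(a, y) = 3 + 2*a/(a + y) (h(a, y) = 3 + (a + a)/(y + a) = 3 + (2*a)/(a + y) = 3 + 2*a/(a + y))
Y = 20193 (Y = 9490 + 10703 = 20193)
k = -1450 (k = ((3*(-6) + 5*(-6))/(-6 - 6) + 46)*(-29) = ((-18 - 30)/(-12) + 46)*(-29) = (-1/12*(-48) + 46)*(-29) = (4 + 46)*(-29) = 50*(-29) = -1450)
√(√(Y + k) + Z(-176, 3)) = √(√(20193 - 1450) + 10) = √(√18743 + 10) = √(10 + √18743)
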